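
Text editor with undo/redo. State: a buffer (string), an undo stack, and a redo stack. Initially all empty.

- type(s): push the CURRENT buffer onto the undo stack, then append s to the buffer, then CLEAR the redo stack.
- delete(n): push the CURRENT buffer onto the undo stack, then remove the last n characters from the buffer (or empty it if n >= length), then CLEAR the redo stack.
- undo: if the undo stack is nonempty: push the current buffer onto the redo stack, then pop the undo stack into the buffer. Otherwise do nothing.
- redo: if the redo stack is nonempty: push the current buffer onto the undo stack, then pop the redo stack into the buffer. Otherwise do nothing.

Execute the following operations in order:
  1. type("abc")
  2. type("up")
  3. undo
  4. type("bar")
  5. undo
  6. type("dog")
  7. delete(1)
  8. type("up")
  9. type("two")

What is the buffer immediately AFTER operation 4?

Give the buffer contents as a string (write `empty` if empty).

Answer: abcbar

Derivation:
After op 1 (type): buf='abc' undo_depth=1 redo_depth=0
After op 2 (type): buf='abcup' undo_depth=2 redo_depth=0
After op 3 (undo): buf='abc' undo_depth=1 redo_depth=1
After op 4 (type): buf='abcbar' undo_depth=2 redo_depth=0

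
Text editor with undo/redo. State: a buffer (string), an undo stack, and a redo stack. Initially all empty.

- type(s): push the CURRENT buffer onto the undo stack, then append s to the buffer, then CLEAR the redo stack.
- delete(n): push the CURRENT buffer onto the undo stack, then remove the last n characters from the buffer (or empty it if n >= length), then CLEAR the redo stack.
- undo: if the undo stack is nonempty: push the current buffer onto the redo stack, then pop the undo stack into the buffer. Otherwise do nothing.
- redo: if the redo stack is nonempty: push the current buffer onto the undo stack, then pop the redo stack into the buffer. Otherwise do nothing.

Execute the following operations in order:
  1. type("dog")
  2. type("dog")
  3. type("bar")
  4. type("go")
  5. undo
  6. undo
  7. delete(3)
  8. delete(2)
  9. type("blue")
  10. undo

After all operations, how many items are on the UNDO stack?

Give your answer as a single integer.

Answer: 4

Derivation:
After op 1 (type): buf='dog' undo_depth=1 redo_depth=0
After op 2 (type): buf='dogdog' undo_depth=2 redo_depth=0
After op 3 (type): buf='dogdogbar' undo_depth=3 redo_depth=0
After op 4 (type): buf='dogdogbargo' undo_depth=4 redo_depth=0
After op 5 (undo): buf='dogdogbar' undo_depth=3 redo_depth=1
After op 6 (undo): buf='dogdog' undo_depth=2 redo_depth=2
After op 7 (delete): buf='dog' undo_depth=3 redo_depth=0
After op 8 (delete): buf='d' undo_depth=4 redo_depth=0
After op 9 (type): buf='dblue' undo_depth=5 redo_depth=0
After op 10 (undo): buf='d' undo_depth=4 redo_depth=1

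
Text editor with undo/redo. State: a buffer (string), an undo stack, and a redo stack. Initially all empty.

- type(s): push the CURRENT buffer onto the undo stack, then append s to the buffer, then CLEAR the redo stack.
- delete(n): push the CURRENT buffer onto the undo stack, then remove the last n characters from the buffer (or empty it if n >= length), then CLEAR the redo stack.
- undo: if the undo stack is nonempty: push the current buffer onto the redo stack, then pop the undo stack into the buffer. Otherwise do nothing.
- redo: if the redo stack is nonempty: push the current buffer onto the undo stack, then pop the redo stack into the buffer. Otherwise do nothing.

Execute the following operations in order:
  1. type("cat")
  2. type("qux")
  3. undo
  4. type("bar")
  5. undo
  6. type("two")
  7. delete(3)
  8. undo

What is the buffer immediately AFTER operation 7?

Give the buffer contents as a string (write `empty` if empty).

After op 1 (type): buf='cat' undo_depth=1 redo_depth=0
After op 2 (type): buf='catqux' undo_depth=2 redo_depth=0
After op 3 (undo): buf='cat' undo_depth=1 redo_depth=1
After op 4 (type): buf='catbar' undo_depth=2 redo_depth=0
After op 5 (undo): buf='cat' undo_depth=1 redo_depth=1
After op 6 (type): buf='cattwo' undo_depth=2 redo_depth=0
After op 7 (delete): buf='cat' undo_depth=3 redo_depth=0

Answer: cat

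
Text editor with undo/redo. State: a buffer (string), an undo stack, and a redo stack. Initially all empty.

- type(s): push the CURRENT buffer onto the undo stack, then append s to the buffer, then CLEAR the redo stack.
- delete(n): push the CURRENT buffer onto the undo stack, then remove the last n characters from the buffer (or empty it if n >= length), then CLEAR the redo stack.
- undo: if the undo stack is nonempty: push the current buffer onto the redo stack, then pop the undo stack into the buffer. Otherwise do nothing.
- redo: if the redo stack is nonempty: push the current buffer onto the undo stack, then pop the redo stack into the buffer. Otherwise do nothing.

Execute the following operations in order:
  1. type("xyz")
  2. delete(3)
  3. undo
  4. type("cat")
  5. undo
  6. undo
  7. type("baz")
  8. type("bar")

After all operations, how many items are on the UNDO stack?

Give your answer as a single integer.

Answer: 2

Derivation:
After op 1 (type): buf='xyz' undo_depth=1 redo_depth=0
After op 2 (delete): buf='(empty)' undo_depth=2 redo_depth=0
After op 3 (undo): buf='xyz' undo_depth=1 redo_depth=1
After op 4 (type): buf='xyzcat' undo_depth=2 redo_depth=0
After op 5 (undo): buf='xyz' undo_depth=1 redo_depth=1
After op 6 (undo): buf='(empty)' undo_depth=0 redo_depth=2
After op 7 (type): buf='baz' undo_depth=1 redo_depth=0
After op 8 (type): buf='bazbar' undo_depth=2 redo_depth=0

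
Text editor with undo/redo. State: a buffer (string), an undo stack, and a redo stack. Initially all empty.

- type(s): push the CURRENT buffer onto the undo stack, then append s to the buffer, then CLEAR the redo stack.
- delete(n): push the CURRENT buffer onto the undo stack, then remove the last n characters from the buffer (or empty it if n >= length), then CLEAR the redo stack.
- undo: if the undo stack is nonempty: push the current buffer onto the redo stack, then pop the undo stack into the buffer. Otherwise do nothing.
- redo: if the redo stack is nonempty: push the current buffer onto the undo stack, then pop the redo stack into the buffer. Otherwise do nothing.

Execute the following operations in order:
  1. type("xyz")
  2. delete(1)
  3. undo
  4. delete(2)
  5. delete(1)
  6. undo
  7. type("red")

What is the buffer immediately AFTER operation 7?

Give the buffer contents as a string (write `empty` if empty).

After op 1 (type): buf='xyz' undo_depth=1 redo_depth=0
After op 2 (delete): buf='xy' undo_depth=2 redo_depth=0
After op 3 (undo): buf='xyz' undo_depth=1 redo_depth=1
After op 4 (delete): buf='x' undo_depth=2 redo_depth=0
After op 5 (delete): buf='(empty)' undo_depth=3 redo_depth=0
After op 6 (undo): buf='x' undo_depth=2 redo_depth=1
After op 7 (type): buf='xred' undo_depth=3 redo_depth=0

Answer: xred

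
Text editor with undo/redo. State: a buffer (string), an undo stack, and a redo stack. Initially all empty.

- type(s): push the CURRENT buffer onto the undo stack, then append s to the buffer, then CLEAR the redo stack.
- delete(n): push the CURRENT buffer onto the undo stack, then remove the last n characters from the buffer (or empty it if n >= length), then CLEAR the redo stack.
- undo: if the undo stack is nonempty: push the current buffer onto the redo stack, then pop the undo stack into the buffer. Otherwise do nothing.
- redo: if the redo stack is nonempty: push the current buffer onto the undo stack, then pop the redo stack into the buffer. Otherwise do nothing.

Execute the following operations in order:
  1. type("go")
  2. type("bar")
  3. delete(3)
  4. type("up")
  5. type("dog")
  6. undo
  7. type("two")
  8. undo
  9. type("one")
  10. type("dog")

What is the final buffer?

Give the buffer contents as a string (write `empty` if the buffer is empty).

Answer: gouponedog

Derivation:
After op 1 (type): buf='go' undo_depth=1 redo_depth=0
After op 2 (type): buf='gobar' undo_depth=2 redo_depth=0
After op 3 (delete): buf='go' undo_depth=3 redo_depth=0
After op 4 (type): buf='goup' undo_depth=4 redo_depth=0
After op 5 (type): buf='goupdog' undo_depth=5 redo_depth=0
After op 6 (undo): buf='goup' undo_depth=4 redo_depth=1
After op 7 (type): buf='gouptwo' undo_depth=5 redo_depth=0
After op 8 (undo): buf='goup' undo_depth=4 redo_depth=1
After op 9 (type): buf='goupone' undo_depth=5 redo_depth=0
After op 10 (type): buf='gouponedog' undo_depth=6 redo_depth=0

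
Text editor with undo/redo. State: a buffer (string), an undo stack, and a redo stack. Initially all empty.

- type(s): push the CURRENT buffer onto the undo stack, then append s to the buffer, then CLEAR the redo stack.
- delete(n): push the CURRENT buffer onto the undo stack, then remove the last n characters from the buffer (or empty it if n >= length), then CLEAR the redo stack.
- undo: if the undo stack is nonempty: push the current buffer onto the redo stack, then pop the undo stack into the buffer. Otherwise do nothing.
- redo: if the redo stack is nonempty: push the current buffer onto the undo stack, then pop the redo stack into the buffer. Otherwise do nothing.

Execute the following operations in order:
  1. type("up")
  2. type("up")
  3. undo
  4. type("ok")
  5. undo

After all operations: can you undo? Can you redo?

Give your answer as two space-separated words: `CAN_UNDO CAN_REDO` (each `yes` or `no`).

After op 1 (type): buf='up' undo_depth=1 redo_depth=0
After op 2 (type): buf='upup' undo_depth=2 redo_depth=0
After op 3 (undo): buf='up' undo_depth=1 redo_depth=1
After op 4 (type): buf='upok' undo_depth=2 redo_depth=0
After op 5 (undo): buf='up' undo_depth=1 redo_depth=1

Answer: yes yes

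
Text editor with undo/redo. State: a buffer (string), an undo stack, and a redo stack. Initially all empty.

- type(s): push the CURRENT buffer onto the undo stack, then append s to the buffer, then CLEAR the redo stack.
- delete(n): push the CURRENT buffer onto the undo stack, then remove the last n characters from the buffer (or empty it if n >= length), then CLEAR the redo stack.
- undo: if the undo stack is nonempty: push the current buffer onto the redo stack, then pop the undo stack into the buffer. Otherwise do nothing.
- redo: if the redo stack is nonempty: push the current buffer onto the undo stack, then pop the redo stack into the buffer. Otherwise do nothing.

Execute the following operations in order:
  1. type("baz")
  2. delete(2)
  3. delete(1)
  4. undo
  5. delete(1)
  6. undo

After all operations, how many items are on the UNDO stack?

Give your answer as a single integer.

Answer: 2

Derivation:
After op 1 (type): buf='baz' undo_depth=1 redo_depth=0
After op 2 (delete): buf='b' undo_depth=2 redo_depth=0
After op 3 (delete): buf='(empty)' undo_depth=3 redo_depth=0
After op 4 (undo): buf='b' undo_depth=2 redo_depth=1
After op 5 (delete): buf='(empty)' undo_depth=3 redo_depth=0
After op 6 (undo): buf='b' undo_depth=2 redo_depth=1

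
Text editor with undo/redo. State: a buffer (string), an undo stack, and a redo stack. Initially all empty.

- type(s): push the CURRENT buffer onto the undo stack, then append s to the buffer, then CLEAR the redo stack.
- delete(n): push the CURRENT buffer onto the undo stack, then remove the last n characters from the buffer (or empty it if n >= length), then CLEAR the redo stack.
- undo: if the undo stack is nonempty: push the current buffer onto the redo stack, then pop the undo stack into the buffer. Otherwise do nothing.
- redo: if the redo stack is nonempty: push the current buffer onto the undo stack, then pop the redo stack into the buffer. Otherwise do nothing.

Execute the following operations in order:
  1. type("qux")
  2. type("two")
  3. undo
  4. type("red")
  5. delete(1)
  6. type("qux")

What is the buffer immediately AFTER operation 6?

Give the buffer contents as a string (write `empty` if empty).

Answer: quxrequx

Derivation:
After op 1 (type): buf='qux' undo_depth=1 redo_depth=0
After op 2 (type): buf='quxtwo' undo_depth=2 redo_depth=0
After op 3 (undo): buf='qux' undo_depth=1 redo_depth=1
After op 4 (type): buf='quxred' undo_depth=2 redo_depth=0
After op 5 (delete): buf='quxre' undo_depth=3 redo_depth=0
After op 6 (type): buf='quxrequx' undo_depth=4 redo_depth=0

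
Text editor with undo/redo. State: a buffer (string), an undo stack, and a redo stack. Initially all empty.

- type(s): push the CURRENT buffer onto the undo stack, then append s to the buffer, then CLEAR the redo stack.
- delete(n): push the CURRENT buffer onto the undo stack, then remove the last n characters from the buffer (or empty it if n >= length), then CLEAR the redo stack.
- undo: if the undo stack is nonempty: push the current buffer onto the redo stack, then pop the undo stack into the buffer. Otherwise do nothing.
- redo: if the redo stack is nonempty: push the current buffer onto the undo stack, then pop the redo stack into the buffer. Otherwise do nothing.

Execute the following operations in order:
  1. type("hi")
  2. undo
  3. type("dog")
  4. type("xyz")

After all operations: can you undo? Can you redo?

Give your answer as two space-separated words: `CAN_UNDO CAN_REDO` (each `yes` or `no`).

Answer: yes no

Derivation:
After op 1 (type): buf='hi' undo_depth=1 redo_depth=0
After op 2 (undo): buf='(empty)' undo_depth=0 redo_depth=1
After op 3 (type): buf='dog' undo_depth=1 redo_depth=0
After op 4 (type): buf='dogxyz' undo_depth=2 redo_depth=0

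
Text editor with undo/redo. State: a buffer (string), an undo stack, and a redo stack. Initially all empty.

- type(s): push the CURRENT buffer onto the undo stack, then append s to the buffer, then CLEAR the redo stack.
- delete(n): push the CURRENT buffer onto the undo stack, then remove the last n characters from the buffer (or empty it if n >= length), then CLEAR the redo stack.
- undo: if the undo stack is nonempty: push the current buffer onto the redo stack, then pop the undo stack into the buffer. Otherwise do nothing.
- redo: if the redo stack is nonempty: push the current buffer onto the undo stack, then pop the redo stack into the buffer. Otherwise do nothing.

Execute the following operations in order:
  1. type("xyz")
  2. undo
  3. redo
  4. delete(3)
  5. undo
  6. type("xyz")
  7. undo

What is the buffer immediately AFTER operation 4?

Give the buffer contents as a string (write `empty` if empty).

After op 1 (type): buf='xyz' undo_depth=1 redo_depth=0
After op 2 (undo): buf='(empty)' undo_depth=0 redo_depth=1
After op 3 (redo): buf='xyz' undo_depth=1 redo_depth=0
After op 4 (delete): buf='(empty)' undo_depth=2 redo_depth=0

Answer: empty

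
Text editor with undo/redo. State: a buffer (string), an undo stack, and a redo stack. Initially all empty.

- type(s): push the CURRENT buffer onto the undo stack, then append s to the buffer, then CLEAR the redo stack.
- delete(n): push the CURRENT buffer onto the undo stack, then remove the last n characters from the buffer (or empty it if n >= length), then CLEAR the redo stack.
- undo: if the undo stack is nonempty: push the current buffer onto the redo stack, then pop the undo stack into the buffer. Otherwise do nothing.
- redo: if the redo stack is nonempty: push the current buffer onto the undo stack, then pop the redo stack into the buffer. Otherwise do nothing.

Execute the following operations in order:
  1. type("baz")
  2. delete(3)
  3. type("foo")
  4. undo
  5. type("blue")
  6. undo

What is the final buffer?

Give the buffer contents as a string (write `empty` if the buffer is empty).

Answer: empty

Derivation:
After op 1 (type): buf='baz' undo_depth=1 redo_depth=0
After op 2 (delete): buf='(empty)' undo_depth=2 redo_depth=0
After op 3 (type): buf='foo' undo_depth=3 redo_depth=0
After op 4 (undo): buf='(empty)' undo_depth=2 redo_depth=1
After op 5 (type): buf='blue' undo_depth=3 redo_depth=0
After op 6 (undo): buf='(empty)' undo_depth=2 redo_depth=1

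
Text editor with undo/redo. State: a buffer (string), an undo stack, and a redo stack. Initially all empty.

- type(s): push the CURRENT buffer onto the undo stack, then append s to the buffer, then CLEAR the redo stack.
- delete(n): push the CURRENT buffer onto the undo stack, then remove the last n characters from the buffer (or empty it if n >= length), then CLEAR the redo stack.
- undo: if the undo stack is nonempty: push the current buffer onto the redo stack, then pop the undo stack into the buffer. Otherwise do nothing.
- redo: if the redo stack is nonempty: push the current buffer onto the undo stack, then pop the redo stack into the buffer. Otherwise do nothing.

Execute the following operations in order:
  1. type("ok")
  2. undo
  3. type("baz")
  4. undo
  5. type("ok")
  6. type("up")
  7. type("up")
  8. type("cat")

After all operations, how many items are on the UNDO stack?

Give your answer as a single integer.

After op 1 (type): buf='ok' undo_depth=1 redo_depth=0
After op 2 (undo): buf='(empty)' undo_depth=0 redo_depth=1
After op 3 (type): buf='baz' undo_depth=1 redo_depth=0
After op 4 (undo): buf='(empty)' undo_depth=0 redo_depth=1
After op 5 (type): buf='ok' undo_depth=1 redo_depth=0
After op 6 (type): buf='okup' undo_depth=2 redo_depth=0
After op 7 (type): buf='okupup' undo_depth=3 redo_depth=0
After op 8 (type): buf='okupupcat' undo_depth=4 redo_depth=0

Answer: 4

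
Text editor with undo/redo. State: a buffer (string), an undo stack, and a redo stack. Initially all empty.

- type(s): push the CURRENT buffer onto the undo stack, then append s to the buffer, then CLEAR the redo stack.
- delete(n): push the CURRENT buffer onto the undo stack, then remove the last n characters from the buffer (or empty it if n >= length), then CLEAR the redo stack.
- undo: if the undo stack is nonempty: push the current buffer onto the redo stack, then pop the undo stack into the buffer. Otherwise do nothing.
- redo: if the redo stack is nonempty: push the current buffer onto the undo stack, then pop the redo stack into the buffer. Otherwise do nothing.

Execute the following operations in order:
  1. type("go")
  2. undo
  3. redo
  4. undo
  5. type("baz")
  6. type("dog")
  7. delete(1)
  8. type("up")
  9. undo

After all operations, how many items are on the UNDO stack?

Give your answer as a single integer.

After op 1 (type): buf='go' undo_depth=1 redo_depth=0
After op 2 (undo): buf='(empty)' undo_depth=0 redo_depth=1
After op 3 (redo): buf='go' undo_depth=1 redo_depth=0
After op 4 (undo): buf='(empty)' undo_depth=0 redo_depth=1
After op 5 (type): buf='baz' undo_depth=1 redo_depth=0
After op 6 (type): buf='bazdog' undo_depth=2 redo_depth=0
After op 7 (delete): buf='bazdo' undo_depth=3 redo_depth=0
After op 8 (type): buf='bazdoup' undo_depth=4 redo_depth=0
After op 9 (undo): buf='bazdo' undo_depth=3 redo_depth=1

Answer: 3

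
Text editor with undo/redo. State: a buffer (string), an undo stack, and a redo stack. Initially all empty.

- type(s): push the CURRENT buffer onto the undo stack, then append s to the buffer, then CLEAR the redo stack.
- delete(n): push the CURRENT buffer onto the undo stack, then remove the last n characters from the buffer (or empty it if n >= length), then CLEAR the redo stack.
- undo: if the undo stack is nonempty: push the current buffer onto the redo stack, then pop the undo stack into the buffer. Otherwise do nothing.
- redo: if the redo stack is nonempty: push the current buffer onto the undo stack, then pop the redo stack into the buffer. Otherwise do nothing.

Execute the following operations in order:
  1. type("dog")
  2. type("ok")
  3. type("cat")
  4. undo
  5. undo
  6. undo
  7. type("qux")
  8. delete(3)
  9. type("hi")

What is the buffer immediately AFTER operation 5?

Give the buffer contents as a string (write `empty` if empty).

After op 1 (type): buf='dog' undo_depth=1 redo_depth=0
After op 2 (type): buf='dogok' undo_depth=2 redo_depth=0
After op 3 (type): buf='dogokcat' undo_depth=3 redo_depth=0
After op 4 (undo): buf='dogok' undo_depth=2 redo_depth=1
After op 5 (undo): buf='dog' undo_depth=1 redo_depth=2

Answer: dog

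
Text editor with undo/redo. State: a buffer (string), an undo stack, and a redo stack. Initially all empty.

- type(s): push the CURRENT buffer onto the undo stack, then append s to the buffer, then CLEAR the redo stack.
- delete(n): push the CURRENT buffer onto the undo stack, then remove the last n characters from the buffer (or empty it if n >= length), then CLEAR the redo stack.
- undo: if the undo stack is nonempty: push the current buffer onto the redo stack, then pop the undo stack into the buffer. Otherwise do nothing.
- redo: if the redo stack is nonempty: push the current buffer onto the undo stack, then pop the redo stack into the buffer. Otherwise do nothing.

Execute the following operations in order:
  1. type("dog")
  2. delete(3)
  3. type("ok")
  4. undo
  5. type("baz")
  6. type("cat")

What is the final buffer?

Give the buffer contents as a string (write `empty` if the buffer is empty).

After op 1 (type): buf='dog' undo_depth=1 redo_depth=0
After op 2 (delete): buf='(empty)' undo_depth=2 redo_depth=0
After op 3 (type): buf='ok' undo_depth=3 redo_depth=0
After op 4 (undo): buf='(empty)' undo_depth=2 redo_depth=1
After op 5 (type): buf='baz' undo_depth=3 redo_depth=0
After op 6 (type): buf='bazcat' undo_depth=4 redo_depth=0

Answer: bazcat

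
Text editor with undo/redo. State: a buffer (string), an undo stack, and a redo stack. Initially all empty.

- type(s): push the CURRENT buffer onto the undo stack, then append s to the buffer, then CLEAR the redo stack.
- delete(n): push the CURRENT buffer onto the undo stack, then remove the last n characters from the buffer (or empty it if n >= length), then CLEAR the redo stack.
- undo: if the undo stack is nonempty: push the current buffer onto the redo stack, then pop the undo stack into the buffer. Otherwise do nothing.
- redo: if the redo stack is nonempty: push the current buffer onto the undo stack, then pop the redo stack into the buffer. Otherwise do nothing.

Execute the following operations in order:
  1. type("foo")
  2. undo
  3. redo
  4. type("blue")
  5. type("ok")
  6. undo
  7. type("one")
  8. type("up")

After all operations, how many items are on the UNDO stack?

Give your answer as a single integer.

After op 1 (type): buf='foo' undo_depth=1 redo_depth=0
After op 2 (undo): buf='(empty)' undo_depth=0 redo_depth=1
After op 3 (redo): buf='foo' undo_depth=1 redo_depth=0
After op 4 (type): buf='fooblue' undo_depth=2 redo_depth=0
After op 5 (type): buf='fooblueok' undo_depth=3 redo_depth=0
After op 6 (undo): buf='fooblue' undo_depth=2 redo_depth=1
After op 7 (type): buf='fooblueone' undo_depth=3 redo_depth=0
After op 8 (type): buf='fooblueoneup' undo_depth=4 redo_depth=0

Answer: 4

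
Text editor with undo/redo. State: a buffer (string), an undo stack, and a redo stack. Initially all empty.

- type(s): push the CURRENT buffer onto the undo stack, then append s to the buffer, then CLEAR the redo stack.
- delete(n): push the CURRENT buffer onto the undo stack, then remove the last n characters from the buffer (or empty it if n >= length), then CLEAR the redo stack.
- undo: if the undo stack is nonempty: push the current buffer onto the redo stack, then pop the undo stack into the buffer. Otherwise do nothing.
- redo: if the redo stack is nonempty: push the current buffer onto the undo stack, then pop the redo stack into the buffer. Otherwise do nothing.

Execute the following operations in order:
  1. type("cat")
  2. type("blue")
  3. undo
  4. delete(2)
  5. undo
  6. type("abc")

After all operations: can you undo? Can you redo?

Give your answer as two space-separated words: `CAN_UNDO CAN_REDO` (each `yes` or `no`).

After op 1 (type): buf='cat' undo_depth=1 redo_depth=0
After op 2 (type): buf='catblue' undo_depth=2 redo_depth=0
After op 3 (undo): buf='cat' undo_depth=1 redo_depth=1
After op 4 (delete): buf='c' undo_depth=2 redo_depth=0
After op 5 (undo): buf='cat' undo_depth=1 redo_depth=1
After op 6 (type): buf='catabc' undo_depth=2 redo_depth=0

Answer: yes no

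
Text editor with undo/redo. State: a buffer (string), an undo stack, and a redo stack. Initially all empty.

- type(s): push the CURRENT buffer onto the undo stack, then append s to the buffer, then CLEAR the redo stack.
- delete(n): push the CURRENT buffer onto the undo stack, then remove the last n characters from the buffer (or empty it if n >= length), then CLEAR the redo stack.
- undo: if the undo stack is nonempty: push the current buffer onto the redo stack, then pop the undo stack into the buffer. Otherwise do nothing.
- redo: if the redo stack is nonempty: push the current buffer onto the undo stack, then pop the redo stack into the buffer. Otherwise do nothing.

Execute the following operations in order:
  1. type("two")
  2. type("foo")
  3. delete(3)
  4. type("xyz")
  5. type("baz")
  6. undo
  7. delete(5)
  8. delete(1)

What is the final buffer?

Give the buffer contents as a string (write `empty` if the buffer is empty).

After op 1 (type): buf='two' undo_depth=1 redo_depth=0
After op 2 (type): buf='twofoo' undo_depth=2 redo_depth=0
After op 3 (delete): buf='two' undo_depth=3 redo_depth=0
After op 4 (type): buf='twoxyz' undo_depth=4 redo_depth=0
After op 5 (type): buf='twoxyzbaz' undo_depth=5 redo_depth=0
After op 6 (undo): buf='twoxyz' undo_depth=4 redo_depth=1
After op 7 (delete): buf='t' undo_depth=5 redo_depth=0
After op 8 (delete): buf='(empty)' undo_depth=6 redo_depth=0

Answer: empty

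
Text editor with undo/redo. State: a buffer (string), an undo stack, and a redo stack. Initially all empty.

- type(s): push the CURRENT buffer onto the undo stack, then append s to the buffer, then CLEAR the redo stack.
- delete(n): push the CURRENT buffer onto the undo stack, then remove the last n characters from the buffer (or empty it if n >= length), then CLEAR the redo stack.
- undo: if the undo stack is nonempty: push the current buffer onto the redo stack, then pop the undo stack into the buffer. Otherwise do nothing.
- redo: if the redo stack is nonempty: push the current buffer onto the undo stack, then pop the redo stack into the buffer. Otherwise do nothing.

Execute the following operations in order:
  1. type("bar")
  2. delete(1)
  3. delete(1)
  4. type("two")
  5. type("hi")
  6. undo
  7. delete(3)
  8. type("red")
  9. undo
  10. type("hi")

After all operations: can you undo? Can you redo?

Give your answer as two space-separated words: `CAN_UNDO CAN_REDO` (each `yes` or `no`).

After op 1 (type): buf='bar' undo_depth=1 redo_depth=0
After op 2 (delete): buf='ba' undo_depth=2 redo_depth=0
After op 3 (delete): buf='b' undo_depth=3 redo_depth=0
After op 4 (type): buf='btwo' undo_depth=4 redo_depth=0
After op 5 (type): buf='btwohi' undo_depth=5 redo_depth=0
After op 6 (undo): buf='btwo' undo_depth=4 redo_depth=1
After op 7 (delete): buf='b' undo_depth=5 redo_depth=0
After op 8 (type): buf='bred' undo_depth=6 redo_depth=0
After op 9 (undo): buf='b' undo_depth=5 redo_depth=1
After op 10 (type): buf='bhi' undo_depth=6 redo_depth=0

Answer: yes no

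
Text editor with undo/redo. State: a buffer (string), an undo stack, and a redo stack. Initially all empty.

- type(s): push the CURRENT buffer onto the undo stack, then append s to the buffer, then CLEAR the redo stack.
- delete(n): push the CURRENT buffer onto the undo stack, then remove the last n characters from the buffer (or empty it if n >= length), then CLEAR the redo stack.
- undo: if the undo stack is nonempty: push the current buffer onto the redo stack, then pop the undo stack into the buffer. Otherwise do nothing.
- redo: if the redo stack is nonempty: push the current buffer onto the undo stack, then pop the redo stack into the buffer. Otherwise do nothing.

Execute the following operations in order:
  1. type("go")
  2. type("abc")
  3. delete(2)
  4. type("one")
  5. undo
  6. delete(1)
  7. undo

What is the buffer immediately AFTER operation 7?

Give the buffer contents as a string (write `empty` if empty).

After op 1 (type): buf='go' undo_depth=1 redo_depth=0
After op 2 (type): buf='goabc' undo_depth=2 redo_depth=0
After op 3 (delete): buf='goa' undo_depth=3 redo_depth=0
After op 4 (type): buf='goaone' undo_depth=4 redo_depth=0
After op 5 (undo): buf='goa' undo_depth=3 redo_depth=1
After op 6 (delete): buf='go' undo_depth=4 redo_depth=0
After op 7 (undo): buf='goa' undo_depth=3 redo_depth=1

Answer: goa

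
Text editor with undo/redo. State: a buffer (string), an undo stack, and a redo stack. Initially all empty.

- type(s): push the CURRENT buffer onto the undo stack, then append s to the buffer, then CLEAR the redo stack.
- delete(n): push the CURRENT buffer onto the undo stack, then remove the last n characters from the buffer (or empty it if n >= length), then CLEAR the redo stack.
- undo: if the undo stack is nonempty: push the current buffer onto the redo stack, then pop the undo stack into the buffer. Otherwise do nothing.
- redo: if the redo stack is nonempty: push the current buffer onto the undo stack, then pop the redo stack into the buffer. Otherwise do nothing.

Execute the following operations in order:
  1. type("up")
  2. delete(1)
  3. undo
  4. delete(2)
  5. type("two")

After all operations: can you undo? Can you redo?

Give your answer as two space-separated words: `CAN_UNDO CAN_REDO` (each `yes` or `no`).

Answer: yes no

Derivation:
After op 1 (type): buf='up' undo_depth=1 redo_depth=0
After op 2 (delete): buf='u' undo_depth=2 redo_depth=0
After op 3 (undo): buf='up' undo_depth=1 redo_depth=1
After op 4 (delete): buf='(empty)' undo_depth=2 redo_depth=0
After op 5 (type): buf='two' undo_depth=3 redo_depth=0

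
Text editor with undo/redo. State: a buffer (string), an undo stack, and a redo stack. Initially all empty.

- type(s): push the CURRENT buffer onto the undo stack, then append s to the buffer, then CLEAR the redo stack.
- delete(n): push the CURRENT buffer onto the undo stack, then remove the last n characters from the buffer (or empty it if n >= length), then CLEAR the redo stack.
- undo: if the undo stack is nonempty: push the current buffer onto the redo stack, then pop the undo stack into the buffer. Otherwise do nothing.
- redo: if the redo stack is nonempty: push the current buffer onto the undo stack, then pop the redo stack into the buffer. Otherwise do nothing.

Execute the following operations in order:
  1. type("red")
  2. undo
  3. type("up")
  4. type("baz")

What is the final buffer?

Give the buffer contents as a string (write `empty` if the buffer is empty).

Answer: upbaz

Derivation:
After op 1 (type): buf='red' undo_depth=1 redo_depth=0
After op 2 (undo): buf='(empty)' undo_depth=0 redo_depth=1
After op 3 (type): buf='up' undo_depth=1 redo_depth=0
After op 4 (type): buf='upbaz' undo_depth=2 redo_depth=0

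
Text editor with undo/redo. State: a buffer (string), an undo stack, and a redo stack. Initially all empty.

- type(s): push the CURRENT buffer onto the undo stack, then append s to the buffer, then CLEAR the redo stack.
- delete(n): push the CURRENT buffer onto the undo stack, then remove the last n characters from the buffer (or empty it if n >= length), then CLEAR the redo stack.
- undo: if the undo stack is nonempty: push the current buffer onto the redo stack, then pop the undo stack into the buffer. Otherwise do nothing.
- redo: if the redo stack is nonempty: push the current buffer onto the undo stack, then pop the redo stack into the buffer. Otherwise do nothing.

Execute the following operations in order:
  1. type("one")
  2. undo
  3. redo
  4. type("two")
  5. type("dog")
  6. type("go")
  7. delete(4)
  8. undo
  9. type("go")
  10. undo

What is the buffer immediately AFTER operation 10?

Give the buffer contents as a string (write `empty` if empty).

After op 1 (type): buf='one' undo_depth=1 redo_depth=0
After op 2 (undo): buf='(empty)' undo_depth=0 redo_depth=1
After op 3 (redo): buf='one' undo_depth=1 redo_depth=0
After op 4 (type): buf='onetwo' undo_depth=2 redo_depth=0
After op 5 (type): buf='onetwodog' undo_depth=3 redo_depth=0
After op 6 (type): buf='onetwodoggo' undo_depth=4 redo_depth=0
After op 7 (delete): buf='onetwod' undo_depth=5 redo_depth=0
After op 8 (undo): buf='onetwodoggo' undo_depth=4 redo_depth=1
After op 9 (type): buf='onetwodoggogo' undo_depth=5 redo_depth=0
After op 10 (undo): buf='onetwodoggo' undo_depth=4 redo_depth=1

Answer: onetwodoggo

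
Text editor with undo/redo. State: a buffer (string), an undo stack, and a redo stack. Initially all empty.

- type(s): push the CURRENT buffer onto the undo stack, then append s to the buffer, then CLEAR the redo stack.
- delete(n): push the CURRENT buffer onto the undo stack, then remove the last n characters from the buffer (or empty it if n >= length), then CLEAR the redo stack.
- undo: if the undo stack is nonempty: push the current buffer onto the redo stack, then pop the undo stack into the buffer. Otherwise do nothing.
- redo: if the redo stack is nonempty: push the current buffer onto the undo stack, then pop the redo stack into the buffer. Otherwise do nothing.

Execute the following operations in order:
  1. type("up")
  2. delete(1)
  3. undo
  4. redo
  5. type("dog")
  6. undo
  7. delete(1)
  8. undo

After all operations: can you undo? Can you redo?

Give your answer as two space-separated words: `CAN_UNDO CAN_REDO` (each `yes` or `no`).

Answer: yes yes

Derivation:
After op 1 (type): buf='up' undo_depth=1 redo_depth=0
After op 2 (delete): buf='u' undo_depth=2 redo_depth=0
After op 3 (undo): buf='up' undo_depth=1 redo_depth=1
After op 4 (redo): buf='u' undo_depth=2 redo_depth=0
After op 5 (type): buf='udog' undo_depth=3 redo_depth=0
After op 6 (undo): buf='u' undo_depth=2 redo_depth=1
After op 7 (delete): buf='(empty)' undo_depth=3 redo_depth=0
After op 8 (undo): buf='u' undo_depth=2 redo_depth=1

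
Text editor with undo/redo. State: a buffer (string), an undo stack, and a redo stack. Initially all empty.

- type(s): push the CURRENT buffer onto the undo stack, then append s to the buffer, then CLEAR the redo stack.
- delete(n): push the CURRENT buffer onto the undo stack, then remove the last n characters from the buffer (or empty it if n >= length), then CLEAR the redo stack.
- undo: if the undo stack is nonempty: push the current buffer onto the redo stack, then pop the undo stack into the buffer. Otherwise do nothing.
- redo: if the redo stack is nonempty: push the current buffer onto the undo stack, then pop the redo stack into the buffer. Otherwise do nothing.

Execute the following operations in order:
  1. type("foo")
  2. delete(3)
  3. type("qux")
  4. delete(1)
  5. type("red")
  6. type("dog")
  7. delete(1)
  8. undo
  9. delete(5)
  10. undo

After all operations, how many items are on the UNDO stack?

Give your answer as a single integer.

Answer: 6

Derivation:
After op 1 (type): buf='foo' undo_depth=1 redo_depth=0
After op 2 (delete): buf='(empty)' undo_depth=2 redo_depth=0
After op 3 (type): buf='qux' undo_depth=3 redo_depth=0
After op 4 (delete): buf='qu' undo_depth=4 redo_depth=0
After op 5 (type): buf='qured' undo_depth=5 redo_depth=0
After op 6 (type): buf='qureddog' undo_depth=6 redo_depth=0
After op 7 (delete): buf='qureddo' undo_depth=7 redo_depth=0
After op 8 (undo): buf='qureddog' undo_depth=6 redo_depth=1
After op 9 (delete): buf='qur' undo_depth=7 redo_depth=0
After op 10 (undo): buf='qureddog' undo_depth=6 redo_depth=1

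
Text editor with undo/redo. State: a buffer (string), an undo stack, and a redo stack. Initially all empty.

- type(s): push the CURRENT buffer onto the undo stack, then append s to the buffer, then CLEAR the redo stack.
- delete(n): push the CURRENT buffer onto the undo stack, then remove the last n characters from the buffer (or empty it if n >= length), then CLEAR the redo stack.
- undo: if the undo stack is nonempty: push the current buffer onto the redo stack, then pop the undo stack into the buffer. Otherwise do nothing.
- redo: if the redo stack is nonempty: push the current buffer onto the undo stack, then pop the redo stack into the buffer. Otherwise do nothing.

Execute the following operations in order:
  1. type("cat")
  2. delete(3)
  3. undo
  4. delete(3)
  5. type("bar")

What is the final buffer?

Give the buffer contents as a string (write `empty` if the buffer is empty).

After op 1 (type): buf='cat' undo_depth=1 redo_depth=0
After op 2 (delete): buf='(empty)' undo_depth=2 redo_depth=0
After op 3 (undo): buf='cat' undo_depth=1 redo_depth=1
After op 4 (delete): buf='(empty)' undo_depth=2 redo_depth=0
After op 5 (type): buf='bar' undo_depth=3 redo_depth=0

Answer: bar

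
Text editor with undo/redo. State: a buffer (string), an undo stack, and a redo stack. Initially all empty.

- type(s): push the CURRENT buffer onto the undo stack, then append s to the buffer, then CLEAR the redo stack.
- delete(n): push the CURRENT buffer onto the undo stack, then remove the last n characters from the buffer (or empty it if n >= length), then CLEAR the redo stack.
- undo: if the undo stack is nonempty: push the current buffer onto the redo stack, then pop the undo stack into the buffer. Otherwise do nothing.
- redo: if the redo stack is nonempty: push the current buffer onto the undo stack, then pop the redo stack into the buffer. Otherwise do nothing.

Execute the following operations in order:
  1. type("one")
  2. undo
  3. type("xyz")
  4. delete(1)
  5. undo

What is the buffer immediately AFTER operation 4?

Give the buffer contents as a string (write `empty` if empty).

After op 1 (type): buf='one' undo_depth=1 redo_depth=0
After op 2 (undo): buf='(empty)' undo_depth=0 redo_depth=1
After op 3 (type): buf='xyz' undo_depth=1 redo_depth=0
After op 4 (delete): buf='xy' undo_depth=2 redo_depth=0

Answer: xy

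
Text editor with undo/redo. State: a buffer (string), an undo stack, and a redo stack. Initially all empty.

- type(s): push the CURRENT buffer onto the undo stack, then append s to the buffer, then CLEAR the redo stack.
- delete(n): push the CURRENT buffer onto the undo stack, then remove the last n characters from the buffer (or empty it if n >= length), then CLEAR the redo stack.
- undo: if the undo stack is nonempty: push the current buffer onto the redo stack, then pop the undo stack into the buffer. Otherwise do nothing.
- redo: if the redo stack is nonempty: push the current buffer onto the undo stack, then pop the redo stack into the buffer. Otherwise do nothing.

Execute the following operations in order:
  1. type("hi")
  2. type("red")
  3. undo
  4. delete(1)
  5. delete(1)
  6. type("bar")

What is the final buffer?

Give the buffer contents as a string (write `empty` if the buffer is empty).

After op 1 (type): buf='hi' undo_depth=1 redo_depth=0
After op 2 (type): buf='hired' undo_depth=2 redo_depth=0
After op 3 (undo): buf='hi' undo_depth=1 redo_depth=1
After op 4 (delete): buf='h' undo_depth=2 redo_depth=0
After op 5 (delete): buf='(empty)' undo_depth=3 redo_depth=0
After op 6 (type): buf='bar' undo_depth=4 redo_depth=0

Answer: bar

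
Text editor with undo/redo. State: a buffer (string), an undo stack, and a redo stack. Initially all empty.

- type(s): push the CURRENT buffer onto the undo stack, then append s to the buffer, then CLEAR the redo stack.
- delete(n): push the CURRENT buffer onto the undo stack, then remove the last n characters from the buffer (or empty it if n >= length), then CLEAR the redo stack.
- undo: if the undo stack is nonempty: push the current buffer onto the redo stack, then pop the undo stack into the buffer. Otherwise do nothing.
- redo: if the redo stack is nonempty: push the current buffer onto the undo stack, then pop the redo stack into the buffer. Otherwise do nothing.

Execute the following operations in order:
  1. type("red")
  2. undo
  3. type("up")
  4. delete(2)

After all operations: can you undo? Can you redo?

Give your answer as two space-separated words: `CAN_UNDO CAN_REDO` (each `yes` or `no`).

After op 1 (type): buf='red' undo_depth=1 redo_depth=0
After op 2 (undo): buf='(empty)' undo_depth=0 redo_depth=1
After op 3 (type): buf='up' undo_depth=1 redo_depth=0
After op 4 (delete): buf='(empty)' undo_depth=2 redo_depth=0

Answer: yes no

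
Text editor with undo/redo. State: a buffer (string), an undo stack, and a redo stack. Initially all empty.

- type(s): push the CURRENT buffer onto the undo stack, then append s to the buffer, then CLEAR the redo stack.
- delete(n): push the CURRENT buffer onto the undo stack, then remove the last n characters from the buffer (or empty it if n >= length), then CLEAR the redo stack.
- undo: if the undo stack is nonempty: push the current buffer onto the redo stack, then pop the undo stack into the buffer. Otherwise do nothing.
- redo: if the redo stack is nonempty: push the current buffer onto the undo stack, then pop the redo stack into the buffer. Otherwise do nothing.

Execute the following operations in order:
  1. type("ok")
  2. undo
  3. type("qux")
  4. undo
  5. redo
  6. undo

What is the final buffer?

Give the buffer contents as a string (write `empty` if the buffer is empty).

After op 1 (type): buf='ok' undo_depth=1 redo_depth=0
After op 2 (undo): buf='(empty)' undo_depth=0 redo_depth=1
After op 3 (type): buf='qux' undo_depth=1 redo_depth=0
After op 4 (undo): buf='(empty)' undo_depth=0 redo_depth=1
After op 5 (redo): buf='qux' undo_depth=1 redo_depth=0
After op 6 (undo): buf='(empty)' undo_depth=0 redo_depth=1

Answer: empty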